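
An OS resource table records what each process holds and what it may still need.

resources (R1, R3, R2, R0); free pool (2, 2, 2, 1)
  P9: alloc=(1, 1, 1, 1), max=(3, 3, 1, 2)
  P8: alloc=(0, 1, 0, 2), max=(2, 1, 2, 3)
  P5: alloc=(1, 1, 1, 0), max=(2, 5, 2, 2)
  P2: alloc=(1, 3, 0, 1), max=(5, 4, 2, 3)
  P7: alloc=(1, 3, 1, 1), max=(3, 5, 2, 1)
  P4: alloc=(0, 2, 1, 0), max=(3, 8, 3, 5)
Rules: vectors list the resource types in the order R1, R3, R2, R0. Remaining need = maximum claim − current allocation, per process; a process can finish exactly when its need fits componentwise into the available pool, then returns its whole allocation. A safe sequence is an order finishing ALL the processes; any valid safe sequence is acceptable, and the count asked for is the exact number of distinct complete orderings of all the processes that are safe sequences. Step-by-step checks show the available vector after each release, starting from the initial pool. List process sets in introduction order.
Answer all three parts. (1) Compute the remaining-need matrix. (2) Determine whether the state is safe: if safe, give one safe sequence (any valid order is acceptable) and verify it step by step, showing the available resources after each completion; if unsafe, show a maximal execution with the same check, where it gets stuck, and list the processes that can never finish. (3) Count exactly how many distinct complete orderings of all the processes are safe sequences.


(1) Need matrix, components ordered R1, R3, R2, R0:
  P9: (2, 2, 0, 1)
  P8: (2, 0, 2, 1)
  P5: (1, 4, 1, 2)
  P2: (4, 1, 2, 2)
  P7: (2, 2, 1, 0)
  P4: (3, 6, 2, 5)
(2) SAFE, for example via the order P7, P9, P5, P2, P8, P4.
Key observation: P7 marks the first exact bind of the order: its need (2, 2, 1, 0) fits the free (2, 2, 2, 1) with zero slack on a requested resource.
Step-by-step check:
  pool = (2, 2, 2, 1)
  run P7 (needs (2, 2, 1, 0), free (2, 2, 2, 1)); after release of (1, 3, 1, 1) the pool is (3, 5, 3, 2)
  run P9 (needs (2, 2, 0, 1), free (3, 5, 3, 2)); after release of (1, 1, 1, 1) the pool is (4, 6, 4, 3)
  run P5 (needs (1, 4, 1, 2), free (4, 6, 4, 3)); after release of (1, 1, 1, 0) the pool is (5, 7, 5, 3)
  run P2 (needs (4, 1, 2, 2), free (5, 7, 5, 3)); after release of (1, 3, 0, 1) the pool is (6, 10, 5, 4)
  run P8 (needs (2, 0, 2, 1), free (6, 10, 5, 4)); after release of (0, 1, 0, 2) the pool is (6, 11, 5, 6)
  run P4 (needs (3, 6, 2, 5), free (6, 11, 5, 6)); after release of (0, 2, 1, 0) the pool is (6, 13, 6, 6)
(3) The exact count: 74 of the possible complete orderings are safe sequences.


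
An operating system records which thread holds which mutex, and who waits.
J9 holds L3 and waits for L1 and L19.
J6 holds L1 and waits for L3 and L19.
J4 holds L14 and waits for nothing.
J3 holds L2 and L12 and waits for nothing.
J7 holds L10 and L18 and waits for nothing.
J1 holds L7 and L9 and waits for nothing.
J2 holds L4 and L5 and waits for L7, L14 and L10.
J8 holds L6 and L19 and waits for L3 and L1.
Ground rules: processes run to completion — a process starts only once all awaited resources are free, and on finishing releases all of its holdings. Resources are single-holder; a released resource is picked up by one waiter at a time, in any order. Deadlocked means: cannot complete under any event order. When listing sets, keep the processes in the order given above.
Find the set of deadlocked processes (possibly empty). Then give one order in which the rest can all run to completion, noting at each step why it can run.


Deadlocked: J9, J6 and J8.
Key observation: the knot is the closed ring of waits J9 -> J6 -> J9; J8 is caught in further circular waits.
The rest can finish in the order J7, J4, J3, J1, J2.
Verifying each step:
  J7 waits on nothing -> runs at once and releases L10 and L18
  J4 waits on nothing -> runs at once and releases L14
  J3 waits on nothing -> runs at once and releases L2 and L12
  J1 waits on nothing -> runs at once and releases L7 and L9
  J2: everything it awaited (L7, L14 and L10) is free; runs, freeing L4 and L5


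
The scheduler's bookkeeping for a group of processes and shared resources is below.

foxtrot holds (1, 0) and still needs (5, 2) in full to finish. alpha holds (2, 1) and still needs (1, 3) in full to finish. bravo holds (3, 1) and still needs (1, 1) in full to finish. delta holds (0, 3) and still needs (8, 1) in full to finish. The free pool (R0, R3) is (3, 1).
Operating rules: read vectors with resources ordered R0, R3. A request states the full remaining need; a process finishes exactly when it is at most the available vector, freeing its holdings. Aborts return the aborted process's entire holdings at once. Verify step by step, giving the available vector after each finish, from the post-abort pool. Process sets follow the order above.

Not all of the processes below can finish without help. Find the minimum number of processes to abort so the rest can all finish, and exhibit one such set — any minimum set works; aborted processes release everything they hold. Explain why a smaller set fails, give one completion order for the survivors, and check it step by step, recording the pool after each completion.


Abort alpha.
Key observation: before aborting alpha, delta was permanently blocked — no order could ever run it; afterwards it completes at step 2.
Why nothing smaller works: aborting no one leaves the state deadlocked as given.
The survivors complete as bravo, delta, foxtrot. Step-by-step check (starting from the post-abort pool):
  pool = (5, 2)
  run bravo (needs (1, 1), free (5, 2)); after release of (3, 1) the pool is (8, 3)
  run delta (needs (8, 1), free (8, 3)); after release of (0, 3) the pool is (8, 6)
  run foxtrot (needs (5, 2), free (8, 6)); after release of (1, 0) the pool is (9, 6)


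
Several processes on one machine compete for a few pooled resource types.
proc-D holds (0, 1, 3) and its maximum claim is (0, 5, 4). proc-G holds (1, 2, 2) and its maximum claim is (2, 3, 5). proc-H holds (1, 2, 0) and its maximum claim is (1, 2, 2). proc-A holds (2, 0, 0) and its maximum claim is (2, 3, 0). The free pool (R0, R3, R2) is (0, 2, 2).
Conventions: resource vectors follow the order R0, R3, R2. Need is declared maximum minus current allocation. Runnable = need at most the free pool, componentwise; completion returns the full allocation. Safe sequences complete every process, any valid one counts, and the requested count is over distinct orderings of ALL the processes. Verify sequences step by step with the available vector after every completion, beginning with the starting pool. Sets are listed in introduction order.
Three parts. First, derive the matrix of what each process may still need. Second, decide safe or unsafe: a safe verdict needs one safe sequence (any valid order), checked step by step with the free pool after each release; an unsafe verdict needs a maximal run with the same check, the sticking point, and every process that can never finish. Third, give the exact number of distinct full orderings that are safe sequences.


(1) Outstanding need per process (order R0, R3, R2):
  proc-D: (0, 4, 1)
  proc-G: (1, 1, 3)
  proc-H: (0, 0, 2)
  proc-A: (0, 3, 0)
(2) SAFE. One safe sequence: proc-H, proc-D, proc-A, proc-G.
Key observation: proc-H marks the first exact bind of the order: its need (0, 0, 2) fits the free (0, 2, 2) with zero slack on a requested resource.
Step-by-step check:
  pool = (0, 2, 2)
  proc-H: need (0, 0, 2) fits (0, 2, 2); releases (1, 2, 0), pool now (1, 4, 2)
  proc-D: need (0, 4, 1) fits (1, 4, 2); releases (0, 1, 3), pool now (1, 5, 5)
  proc-A: need (0, 3, 0) fits (1, 5, 5); releases (2, 0, 0), pool now (3, 5, 5)
  proc-G: need (1, 1, 3) fits (3, 5, 5); releases (1, 2, 2), pool now (4, 7, 7)
(3) Exactly 3 of the possible complete orderings are safe sequences.


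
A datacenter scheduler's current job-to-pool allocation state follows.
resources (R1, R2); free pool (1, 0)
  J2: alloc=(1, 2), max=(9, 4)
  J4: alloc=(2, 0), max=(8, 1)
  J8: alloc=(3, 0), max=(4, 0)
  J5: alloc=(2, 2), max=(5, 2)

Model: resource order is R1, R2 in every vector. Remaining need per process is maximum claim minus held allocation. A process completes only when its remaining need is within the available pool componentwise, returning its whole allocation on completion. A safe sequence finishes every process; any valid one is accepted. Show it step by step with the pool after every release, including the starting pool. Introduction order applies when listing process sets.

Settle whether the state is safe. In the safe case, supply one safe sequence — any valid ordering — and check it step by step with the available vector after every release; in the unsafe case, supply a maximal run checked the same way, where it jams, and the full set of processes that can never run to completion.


SAFE. One safe sequence: J8, J5, J4, J2.
Key observation: the first exact fit in this order is J8 — it needs (1, 0) with (1, 0) free, meeting a requested resource to the last unit.
Step-by-step check:
  pool = (1, 0)
  J8: need (1, 0) fits (1, 0); releases (3, 0), pool now (4, 0)
  J5: need (3, 0) fits (4, 0); releases (2, 2), pool now (6, 2)
  J4: need (6, 1) fits (6, 2); releases (2, 0), pool now (8, 2)
  J2: need (8, 2) fits (8, 2); releases (1, 2), pool now (9, 4)


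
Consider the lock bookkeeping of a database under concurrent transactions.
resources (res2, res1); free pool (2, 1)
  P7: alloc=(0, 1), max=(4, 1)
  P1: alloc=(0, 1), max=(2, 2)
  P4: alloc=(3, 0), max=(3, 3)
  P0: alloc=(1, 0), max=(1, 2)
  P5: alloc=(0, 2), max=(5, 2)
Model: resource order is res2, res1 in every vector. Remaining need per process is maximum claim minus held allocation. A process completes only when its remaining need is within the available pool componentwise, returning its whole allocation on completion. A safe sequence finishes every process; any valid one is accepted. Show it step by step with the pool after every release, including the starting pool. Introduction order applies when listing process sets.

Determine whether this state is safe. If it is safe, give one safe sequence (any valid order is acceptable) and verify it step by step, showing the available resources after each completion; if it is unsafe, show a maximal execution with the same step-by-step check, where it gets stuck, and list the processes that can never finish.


UNSAFE — no complete ordering exists.
Key observation: after P1, P0 the pool peaks at (3, 2), and each blocked process is short somewhere: P7 on res2; P4 on res1; P5 on res2.
Going as far as possible: P1, P0; after that, nothing fits. Step-by-step check:
  pool = (2, 1)
  run P1 (needs (2, 1), free (2, 1)); after release of (0, 1) the pool is (2, 2)
  run P0 (needs (0, 2), free (2, 2)); after release of (1, 0) the pool is (3, 2)
  P7 cannot run: need (4, 0) vs free (3, 2) (insufficient res2)
  P4 cannot run: need (0, 3) vs free (3, 2) (insufficient res1)
  P5 cannot run: need (5, 0) vs free (3, 2) (insufficient res2)
Permanently blocked: P7, P4 and P5.


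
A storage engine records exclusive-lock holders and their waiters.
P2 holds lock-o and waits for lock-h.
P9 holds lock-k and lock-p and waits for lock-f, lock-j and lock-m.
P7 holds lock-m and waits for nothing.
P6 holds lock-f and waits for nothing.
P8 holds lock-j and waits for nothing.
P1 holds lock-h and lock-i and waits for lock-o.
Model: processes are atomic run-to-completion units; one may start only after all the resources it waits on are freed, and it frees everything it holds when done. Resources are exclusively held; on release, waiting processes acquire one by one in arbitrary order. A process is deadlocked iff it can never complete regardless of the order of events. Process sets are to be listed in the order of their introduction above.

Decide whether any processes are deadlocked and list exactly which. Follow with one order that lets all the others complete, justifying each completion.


The deadlocked set is P2 and P1.
Key observation: the cycle P2 -> P1 -> P2 can never break — each member waits on the next; no other process is dragged down with it.
The rest can finish in the order P8, P7, P6, P9.
Check, step by step:
  P8 waits on nothing -> runs at once and releases lock-j
  P7 waits on nothing -> runs at once and releases lock-m
  P6 waits on nothing -> runs at once and releases lock-f
  P9 waits on lock-f, lock-j and lock-m — all released -> runs and releases lock-k and lock-p


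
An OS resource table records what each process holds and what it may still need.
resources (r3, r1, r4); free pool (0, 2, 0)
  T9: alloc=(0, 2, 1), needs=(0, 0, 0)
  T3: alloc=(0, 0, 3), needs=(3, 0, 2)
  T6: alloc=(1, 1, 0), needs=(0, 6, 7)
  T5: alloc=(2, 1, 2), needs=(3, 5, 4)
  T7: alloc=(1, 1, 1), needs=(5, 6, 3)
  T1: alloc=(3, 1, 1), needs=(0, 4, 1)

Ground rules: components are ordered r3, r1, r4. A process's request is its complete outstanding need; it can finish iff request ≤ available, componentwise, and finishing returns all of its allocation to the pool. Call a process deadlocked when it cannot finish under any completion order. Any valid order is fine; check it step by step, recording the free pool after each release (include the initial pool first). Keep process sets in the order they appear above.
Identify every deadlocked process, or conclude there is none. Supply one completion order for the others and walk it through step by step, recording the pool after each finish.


Nothing here is deadlocked.
Key observation: beginning at T9, releases accumulate fast enough that every process eventually fits.
One completion order for the rest: T9, T1, T3, T5, T6, T7. Check, step by step:
  pool = (0, 2, 0)
  run T9 (needs (0, 0, 0), free (0, 2, 0)); after release of (0, 2, 1) the pool is (0, 4, 1)
  run T1 (needs (0, 4, 1), free (0, 4, 1)); after release of (3, 1, 1) the pool is (3, 5, 2)
  run T3 (needs (3, 0, 2), free (3, 5, 2)); after release of (0, 0, 3) the pool is (3, 5, 5)
  run T5 (needs (3, 5, 4), free (3, 5, 5)); after release of (2, 1, 2) the pool is (5, 6, 7)
  run T6 (needs (0, 6, 7), free (5, 6, 7)); after release of (1, 1, 0) the pool is (6, 7, 7)
  run T7 (needs (5, 6, 3), free (6, 7, 7)); after release of (1, 1, 1) the pool is (7, 8, 8)


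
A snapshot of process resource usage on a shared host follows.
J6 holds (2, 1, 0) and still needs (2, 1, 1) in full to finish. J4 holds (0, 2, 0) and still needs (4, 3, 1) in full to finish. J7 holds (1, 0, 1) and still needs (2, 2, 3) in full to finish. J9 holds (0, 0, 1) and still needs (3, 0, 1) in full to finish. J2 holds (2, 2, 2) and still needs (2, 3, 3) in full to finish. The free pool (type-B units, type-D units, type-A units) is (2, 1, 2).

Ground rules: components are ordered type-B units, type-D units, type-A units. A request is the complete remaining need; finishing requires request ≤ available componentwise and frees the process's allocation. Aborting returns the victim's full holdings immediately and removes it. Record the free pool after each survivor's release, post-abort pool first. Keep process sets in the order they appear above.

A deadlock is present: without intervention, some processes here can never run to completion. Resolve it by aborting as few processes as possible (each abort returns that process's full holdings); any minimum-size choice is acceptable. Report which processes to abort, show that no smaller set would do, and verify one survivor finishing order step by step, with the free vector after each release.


Minimum abort set: J4.
Key observation: no ordering could ever have run J2 before the abort of J4; with (0, 2, 0) back in the pool it fits at step 4.
No smaller set exists: with zero aborts the deadlock remains.
Survivors finish in the order: J6, J9, J7, J2. Step-by-step check (pool after the aborts first):
  pool = (2, 3, 2)
  run J6 (needs (2, 1, 1), free (2, 3, 2)); after release of (2, 1, 0) the pool is (4, 4, 2)
  run J9 (needs (3, 0, 1), free (4, 4, 2)); after release of (0, 0, 1) the pool is (4, 4, 3)
  run J7 (needs (2, 2, 3), free (4, 4, 3)); after release of (1, 0, 1) the pool is (5, 4, 4)
  run J2 (needs (2, 3, 3), free (5, 4, 4)); after release of (2, 2, 2) the pool is (7, 6, 6)


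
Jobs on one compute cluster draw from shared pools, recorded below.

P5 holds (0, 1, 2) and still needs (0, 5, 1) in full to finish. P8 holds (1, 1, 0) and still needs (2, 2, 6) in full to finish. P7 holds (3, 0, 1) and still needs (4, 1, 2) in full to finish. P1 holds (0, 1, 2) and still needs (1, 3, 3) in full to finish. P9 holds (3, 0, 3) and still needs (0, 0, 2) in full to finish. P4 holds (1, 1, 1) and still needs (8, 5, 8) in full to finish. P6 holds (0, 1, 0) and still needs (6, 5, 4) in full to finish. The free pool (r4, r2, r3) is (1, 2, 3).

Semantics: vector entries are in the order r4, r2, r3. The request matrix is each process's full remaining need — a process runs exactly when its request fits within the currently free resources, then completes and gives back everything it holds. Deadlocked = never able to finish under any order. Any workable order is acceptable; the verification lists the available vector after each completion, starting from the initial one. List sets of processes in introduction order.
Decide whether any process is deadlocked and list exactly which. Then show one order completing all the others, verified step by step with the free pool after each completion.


The deadlocked set is P5, P4 and P6.
Key observation: the wall is r2: completing P9, P7, P8, P1 brings the pool only to (8, 4, 9), and all the rest need more.
One completion order for the rest: P9, P7, P8, P1. Verifying each step:
  pool = (1, 2, 3)
  P9 needs (0, 0, 2) <= (1, 2, 3) -> finishes; pool += (3, 0, 3) = (4, 2, 6)
  P7 needs (4, 1, 2) <= (4, 2, 6) -> finishes; pool += (3, 0, 1) = (7, 2, 7)
  P8 needs (2, 2, 6) <= (7, 2, 7) -> finishes; pool += (1, 1, 0) = (8, 3, 7)
  P1 needs (1, 3, 3) <= (8, 3, 7) -> finishes; pool += (0, 1, 2) = (8, 4, 9)
The stuck group stays short no matter what:
  blocked: P5 wants (0, 5, 1), pool (8, 4, 9) — not enough r2
  blocked: P4 wants (8, 5, 8), pool (8, 4, 9) — not enough r2
  blocked: P6 wants (6, 5, 4), pool (8, 4, 9) — not enough r2


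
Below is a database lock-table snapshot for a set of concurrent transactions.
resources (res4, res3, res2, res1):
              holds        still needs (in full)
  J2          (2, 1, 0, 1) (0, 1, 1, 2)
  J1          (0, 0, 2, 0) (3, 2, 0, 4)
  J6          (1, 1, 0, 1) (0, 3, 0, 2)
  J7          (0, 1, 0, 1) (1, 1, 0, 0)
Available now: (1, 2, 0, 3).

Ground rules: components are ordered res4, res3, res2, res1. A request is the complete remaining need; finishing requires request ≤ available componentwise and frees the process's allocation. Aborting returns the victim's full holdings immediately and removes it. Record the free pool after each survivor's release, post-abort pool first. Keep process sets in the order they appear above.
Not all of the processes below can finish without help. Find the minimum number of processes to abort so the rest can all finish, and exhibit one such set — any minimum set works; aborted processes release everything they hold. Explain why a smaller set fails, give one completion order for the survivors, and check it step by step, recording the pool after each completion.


The answer: abort J1.
Key observation: J2 was stuck for good until J1 gave back (0, 0, 2, 0); in the order shown it finishes at step 1.
Minimality: the empty abort set fails — the state is deadlocked as it stands.
One survivor order: J2, J6, J7. Check, step by step (post-abort pool first):
  pool = (1, 2, 2, 3)
  J2: need (0, 1, 1, 2) fits (1, 2, 2, 3); releases (2, 1, 0, 1), pool now (3, 3, 2, 4)
  J6: need (0, 3, 0, 2) fits (3, 3, 2, 4); releases (1, 1, 0, 1), pool now (4, 4, 2, 5)
  J7: need (1, 1, 0, 0) fits (4, 4, 2, 5); releases (0, 1, 0, 1), pool now (4, 5, 2, 6)


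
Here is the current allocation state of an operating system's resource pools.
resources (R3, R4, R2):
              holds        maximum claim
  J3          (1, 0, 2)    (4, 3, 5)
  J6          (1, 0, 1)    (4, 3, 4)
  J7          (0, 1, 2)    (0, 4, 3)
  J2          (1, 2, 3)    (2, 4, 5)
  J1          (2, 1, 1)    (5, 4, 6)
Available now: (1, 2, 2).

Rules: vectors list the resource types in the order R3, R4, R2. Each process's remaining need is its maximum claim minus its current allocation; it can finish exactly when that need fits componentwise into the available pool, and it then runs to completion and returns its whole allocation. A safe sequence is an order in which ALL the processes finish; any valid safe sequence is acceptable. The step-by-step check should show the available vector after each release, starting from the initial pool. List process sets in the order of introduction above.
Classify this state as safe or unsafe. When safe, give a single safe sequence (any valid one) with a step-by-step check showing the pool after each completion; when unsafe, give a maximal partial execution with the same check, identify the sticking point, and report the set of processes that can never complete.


The state is UNSAFE.
Key observation: the wall is R3: completing J2, J7 brings the pool only to (2, 5, 7), and all the rest need more.
The run J2, J7 cannot be extended any further. Check, step by step:
  pool = (1, 2, 2)
  J2 needs (1, 2, 2) <= (1, 2, 2) -> finishes; pool += (1, 2, 3) = (2, 4, 5)
  J7 needs (0, 3, 1) <= (2, 4, 5) -> finishes; pool += (0, 1, 2) = (2, 5, 7)
  J3 still needs (3, 3, 3) but only (2, 5, 7) is free — short on R3
  J6 still needs (3, 3, 3) but only (2, 5, 7) is free — short on R3
  J1 still needs (3, 3, 5) but only (2, 5, 7) is free — short on R3
Never able to finish: J3, J6 and J1.


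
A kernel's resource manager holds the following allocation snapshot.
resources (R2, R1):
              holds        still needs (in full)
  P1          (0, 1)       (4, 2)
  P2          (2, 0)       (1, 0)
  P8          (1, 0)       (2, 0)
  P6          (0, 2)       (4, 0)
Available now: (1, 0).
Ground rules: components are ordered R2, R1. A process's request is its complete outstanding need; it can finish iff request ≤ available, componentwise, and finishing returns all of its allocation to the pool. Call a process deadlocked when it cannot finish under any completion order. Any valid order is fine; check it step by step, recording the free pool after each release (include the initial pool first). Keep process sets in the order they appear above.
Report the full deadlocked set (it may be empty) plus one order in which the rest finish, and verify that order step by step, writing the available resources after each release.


Nothing here is deadlocked.
Key observation: no deadlock: P2 fits now, and the freed resources carry the rest through.
One completion order for the rest: P2, P8, P6, P1. Check, step by step:
  pool = (1, 0)
  run P2 (needs (1, 0), free (1, 0)); after release of (2, 0) the pool is (3, 0)
  run P8 (needs (2, 0), free (3, 0)); after release of (1, 0) the pool is (4, 0)
  run P6 (needs (4, 0), free (4, 0)); after release of (0, 2) the pool is (4, 2)
  run P1 (needs (4, 2), free (4, 2)); after release of (0, 1) the pool is (4, 3)


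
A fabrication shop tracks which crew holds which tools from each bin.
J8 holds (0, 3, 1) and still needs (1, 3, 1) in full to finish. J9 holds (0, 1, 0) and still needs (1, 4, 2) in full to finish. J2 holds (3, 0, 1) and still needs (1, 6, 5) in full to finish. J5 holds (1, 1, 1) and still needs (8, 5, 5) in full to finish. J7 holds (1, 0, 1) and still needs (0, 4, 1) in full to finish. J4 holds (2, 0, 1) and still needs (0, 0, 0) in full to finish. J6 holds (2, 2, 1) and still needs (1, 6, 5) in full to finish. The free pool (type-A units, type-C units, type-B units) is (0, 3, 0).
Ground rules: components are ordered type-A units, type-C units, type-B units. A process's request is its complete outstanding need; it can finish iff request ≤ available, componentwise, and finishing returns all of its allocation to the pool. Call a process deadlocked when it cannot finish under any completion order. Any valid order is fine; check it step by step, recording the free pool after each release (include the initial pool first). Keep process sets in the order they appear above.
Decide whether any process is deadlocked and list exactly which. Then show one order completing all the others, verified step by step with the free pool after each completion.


The deadlocked set is J2, J5 and J6.
Key observation: no order helps: past J4, J8, J7, J9, the free pool tops out at (3, 7, 3), below what each blocked process needs in type-B units.
One completion order for the rest: J4, J8, J7, J9. Check, step by step:
  pool = (0, 3, 0)
  J4 needs (0, 0, 0) <= (0, 3, 0) -> finishes; pool += (2, 0, 1) = (2, 3, 1)
  J8 needs (1, 3, 1) <= (2, 3, 1) -> finishes; pool += (0, 3, 1) = (2, 6, 2)
  J7 needs (0, 4, 1) <= (2, 6, 2) -> finishes; pool += (1, 0, 1) = (3, 6, 3)
  J9 needs (1, 4, 2) <= (3, 6, 3) -> finishes; pool += (0, 1, 0) = (3, 7, 3)
The blocked processes can never fit:
  J2 still needs (1, 6, 5) but only (3, 7, 3) is free — short on type-B units
  J5 still needs (8, 5, 5) but only (3, 7, 3) is free — short on type-A units and type-B units
  J6 still needs (1, 6, 5) but only (3, 7, 3) is free — short on type-B units


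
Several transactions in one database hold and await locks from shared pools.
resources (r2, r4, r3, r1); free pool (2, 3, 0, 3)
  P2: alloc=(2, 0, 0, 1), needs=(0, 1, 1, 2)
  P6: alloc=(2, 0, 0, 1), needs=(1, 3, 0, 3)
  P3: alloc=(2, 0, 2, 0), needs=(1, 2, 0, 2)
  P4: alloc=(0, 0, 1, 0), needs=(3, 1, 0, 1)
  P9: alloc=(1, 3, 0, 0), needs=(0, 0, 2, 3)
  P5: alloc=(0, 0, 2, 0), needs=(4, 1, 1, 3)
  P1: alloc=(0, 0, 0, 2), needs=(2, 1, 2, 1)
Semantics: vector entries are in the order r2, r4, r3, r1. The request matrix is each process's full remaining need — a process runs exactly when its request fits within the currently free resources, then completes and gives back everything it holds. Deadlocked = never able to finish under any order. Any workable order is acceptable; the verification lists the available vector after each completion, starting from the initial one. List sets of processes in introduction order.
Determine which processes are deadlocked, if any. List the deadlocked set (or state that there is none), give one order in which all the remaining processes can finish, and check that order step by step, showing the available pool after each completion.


The deadlocked set is empty.
Key observation: P3 fits the free pool immediately, and its release cascades until everyone finishes.
The rest can finish in the order P3, P1, P4, P6, P5, P9, P2. Check, step by step:
  pool = (2, 3, 0, 3)
  P3 needs (1, 2, 0, 2) <= (2, 3, 0, 3) -> finishes; pool += (2, 0, 2, 0) = (4, 3, 2, 3)
  P1 needs (2, 1, 2, 1) <= (4, 3, 2, 3) -> finishes; pool += (0, 0, 0, 2) = (4, 3, 2, 5)
  P4 needs (3, 1, 0, 1) <= (4, 3, 2, 5) -> finishes; pool += (0, 0, 1, 0) = (4, 3, 3, 5)
  P6 needs (1, 3, 0, 3) <= (4, 3, 3, 5) -> finishes; pool += (2, 0, 0, 1) = (6, 3, 3, 6)
  P5 needs (4, 1, 1, 3) <= (6, 3, 3, 6) -> finishes; pool += (0, 0, 2, 0) = (6, 3, 5, 6)
  P9 needs (0, 0, 2, 3) <= (6, 3, 5, 6) -> finishes; pool += (1, 3, 0, 0) = (7, 6, 5, 6)
  P2 needs (0, 1, 1, 2) <= (7, 6, 5, 6) -> finishes; pool += (2, 0, 0, 1) = (9, 6, 5, 7)


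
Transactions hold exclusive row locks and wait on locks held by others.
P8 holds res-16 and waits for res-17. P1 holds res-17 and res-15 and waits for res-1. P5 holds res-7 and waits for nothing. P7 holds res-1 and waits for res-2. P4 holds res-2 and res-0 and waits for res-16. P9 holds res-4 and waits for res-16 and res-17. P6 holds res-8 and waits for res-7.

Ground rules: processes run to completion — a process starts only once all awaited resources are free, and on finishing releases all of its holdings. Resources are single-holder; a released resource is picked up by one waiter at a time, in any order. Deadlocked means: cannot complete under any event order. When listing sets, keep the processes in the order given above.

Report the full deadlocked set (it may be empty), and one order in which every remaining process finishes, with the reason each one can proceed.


Deadlocked set: P8, P1, P7, P4 and P9.
Key observation: P8 -> P1 -> P7 -> P4 -> P8 is a circular wait — nothing in it can go first; P9 waits into the deadlock from upstream.
A valid finishing order for the others: P5, P6.
Walking it through:
  P5: no waits; runs immediately, freeing res-7
  P6: everything it awaited (res-7) is free; runs, freeing res-8


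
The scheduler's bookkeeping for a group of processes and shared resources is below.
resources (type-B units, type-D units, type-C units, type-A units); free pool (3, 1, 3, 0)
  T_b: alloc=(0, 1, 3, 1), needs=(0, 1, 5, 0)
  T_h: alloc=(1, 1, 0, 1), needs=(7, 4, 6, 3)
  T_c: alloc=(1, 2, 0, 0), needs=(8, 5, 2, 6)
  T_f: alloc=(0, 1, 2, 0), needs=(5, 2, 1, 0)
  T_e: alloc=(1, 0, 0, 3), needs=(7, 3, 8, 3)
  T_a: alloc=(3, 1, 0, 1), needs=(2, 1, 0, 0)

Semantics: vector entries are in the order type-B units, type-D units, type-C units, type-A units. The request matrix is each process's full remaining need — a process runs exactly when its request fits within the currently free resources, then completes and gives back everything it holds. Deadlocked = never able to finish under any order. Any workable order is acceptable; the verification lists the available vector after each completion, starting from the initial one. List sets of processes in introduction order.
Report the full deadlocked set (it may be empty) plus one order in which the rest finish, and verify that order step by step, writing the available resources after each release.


Deadlocked set: T_h, T_c and T_e.
Key observation: once T_a, T_f, T_b finish, the pool peaks at (6, 4, 8, 2) — and every remaining process still needs more type-B units than that.
A valid finishing order for the others: T_a, T_f, T_b. Check, step by step:
  pool = (3, 1, 3, 0)
  run T_a (needs (2, 1, 0, 0), free (3, 1, 3, 0)); after release of (3, 1, 0, 1) the pool is (6, 2, 3, 1)
  run T_f (needs (5, 2, 1, 0), free (6, 2, 3, 1)); after release of (0, 1, 2, 0) the pool is (6, 3, 5, 1)
  run T_b (needs (0, 1, 5, 0), free (6, 3, 5, 1)); after release of (0, 1, 3, 1) the pool is (6, 4, 8, 2)
The blocked processes can never fit:
  T_h cannot run: need (7, 4, 6, 3) vs free (6, 4, 8, 2) (insufficient type-B units and type-A units)
  T_c cannot run: need (8, 5, 2, 6) vs free (6, 4, 8, 2) (insufficient type-B units, type-D units and type-A units)
  T_e cannot run: need (7, 3, 8, 3) vs free (6, 4, 8, 2) (insufficient type-B units and type-A units)


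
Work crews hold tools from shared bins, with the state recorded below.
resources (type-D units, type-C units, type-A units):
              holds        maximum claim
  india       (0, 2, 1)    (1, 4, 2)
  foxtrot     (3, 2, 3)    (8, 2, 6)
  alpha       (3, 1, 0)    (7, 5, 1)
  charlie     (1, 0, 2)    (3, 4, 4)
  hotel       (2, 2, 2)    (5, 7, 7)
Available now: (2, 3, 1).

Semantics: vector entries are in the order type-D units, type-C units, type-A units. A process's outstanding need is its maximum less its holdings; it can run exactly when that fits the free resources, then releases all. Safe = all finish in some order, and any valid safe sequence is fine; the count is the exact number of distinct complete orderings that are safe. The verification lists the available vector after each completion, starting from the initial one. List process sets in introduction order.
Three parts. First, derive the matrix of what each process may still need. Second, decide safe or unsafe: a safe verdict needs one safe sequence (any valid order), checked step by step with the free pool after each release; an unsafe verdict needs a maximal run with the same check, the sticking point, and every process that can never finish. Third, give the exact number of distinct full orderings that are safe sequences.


(1) Need matrix, components ordered type-D units, type-C units, type-A units:
  india: (1, 2, 1)
  foxtrot: (5, 0, 3)
  alpha: (4, 4, 1)
  charlie: (2, 4, 2)
  hotel: (3, 5, 5)
(2) The state is UNSAFE.
Key observation: after india, charlie the pool peaks at (3, 5, 4), and each blocked process is short somewhere: foxtrot on type-D units; alpha on type-D units; hotel on type-A units.
The run india, charlie cannot be extended any further. Check, step by step:
  pool = (2, 3, 1)
  india: need (1, 2, 1) fits (2, 3, 1); releases (0, 2, 1), pool now (2, 5, 2)
  charlie: need (2, 4, 2) fits (2, 5, 2); releases (1, 0, 2), pool now (3, 5, 4)
  blocked: foxtrot wants (5, 0, 3), pool (3, 5, 4) — not enough type-D units
  blocked: alpha wants (4, 4, 1), pool (3, 5, 4) — not enough type-D units
  blocked: hotel wants (3, 5, 5), pool (3, 5, 4) — not enough type-A units
Never able to finish: foxtrot, alpha and hotel.
(3) Precisely 0 of the possible complete orderings are safe sequences.


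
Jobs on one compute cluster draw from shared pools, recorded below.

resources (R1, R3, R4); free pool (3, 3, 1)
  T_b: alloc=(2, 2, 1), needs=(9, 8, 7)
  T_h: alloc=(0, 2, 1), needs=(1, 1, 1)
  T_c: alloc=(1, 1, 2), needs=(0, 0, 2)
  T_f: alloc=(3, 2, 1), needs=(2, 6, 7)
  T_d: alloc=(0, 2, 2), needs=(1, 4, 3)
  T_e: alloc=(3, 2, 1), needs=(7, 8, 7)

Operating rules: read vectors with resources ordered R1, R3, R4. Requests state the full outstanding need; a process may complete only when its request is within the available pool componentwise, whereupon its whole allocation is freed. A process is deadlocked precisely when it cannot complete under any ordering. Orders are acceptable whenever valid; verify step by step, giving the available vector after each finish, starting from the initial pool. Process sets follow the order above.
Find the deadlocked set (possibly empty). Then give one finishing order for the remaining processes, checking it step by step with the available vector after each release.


Deadlocked set: T_b, T_f and T_e.
Key observation: even finishing T_h, T_c, T_d leaves just (4, 8, 6) free — too little R4 for any of the remaining processes.
The rest can finish in the order T_h, T_c, T_d. Verifying each step:
  pool = (3, 3, 1)
  T_h needs (1, 1, 1) <= (3, 3, 1) -> finishes; pool += (0, 2, 1) = (3, 5, 2)
  T_c needs (0, 0, 2) <= (3, 5, 2) -> finishes; pool += (1, 1, 2) = (4, 6, 4)
  T_d needs (1, 4, 3) <= (4, 6, 4) -> finishes; pool += (0, 2, 2) = (4, 8, 6)
The stuck group stays short no matter what:
  T_b still needs (9, 8, 7) but only (4, 8, 6) is free — short on R1 and R4
  T_f still needs (2, 6, 7) but only (4, 8, 6) is free — short on R4
  T_e still needs (7, 8, 7) but only (4, 8, 6) is free — short on R1 and R4


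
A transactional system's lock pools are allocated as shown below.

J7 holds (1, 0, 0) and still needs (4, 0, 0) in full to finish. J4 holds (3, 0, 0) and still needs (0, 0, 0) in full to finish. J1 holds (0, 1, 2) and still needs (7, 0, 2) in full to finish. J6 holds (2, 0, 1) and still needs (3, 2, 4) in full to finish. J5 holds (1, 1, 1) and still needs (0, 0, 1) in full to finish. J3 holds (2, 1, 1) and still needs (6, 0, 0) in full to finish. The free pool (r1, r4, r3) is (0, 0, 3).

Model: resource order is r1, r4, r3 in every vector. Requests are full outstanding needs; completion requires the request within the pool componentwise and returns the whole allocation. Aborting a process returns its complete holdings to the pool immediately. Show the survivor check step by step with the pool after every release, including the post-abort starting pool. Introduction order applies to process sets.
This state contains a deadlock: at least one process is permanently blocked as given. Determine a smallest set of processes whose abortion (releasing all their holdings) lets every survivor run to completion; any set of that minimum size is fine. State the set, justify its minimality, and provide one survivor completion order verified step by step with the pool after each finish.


Abort J1.
Key observation: before aborting J1, J6 was permanently blocked — no order could ever run it; afterwards it completes at step 3.
Why nothing smaller works: aborting no one leaves the state deadlocked as given.
The survivors complete as J4, J5, J6, J7, J3. Check, step by step (starting from the post-abort pool):
  pool = (0, 1, 5)
  run J4 (needs (0, 0, 0), free (0, 1, 5)); after release of (3, 0, 0) the pool is (3, 1, 5)
  run J5 (needs (0, 0, 1), free (3, 1, 5)); after release of (1, 1, 1) the pool is (4, 2, 6)
  run J6 (needs (3, 2, 4), free (4, 2, 6)); after release of (2, 0, 1) the pool is (6, 2, 7)
  run J7 (needs (4, 0, 0), free (6, 2, 7)); after release of (1, 0, 0) the pool is (7, 2, 7)
  run J3 (needs (6, 0, 0), free (7, 2, 7)); after release of (2, 1, 1) the pool is (9, 3, 8)


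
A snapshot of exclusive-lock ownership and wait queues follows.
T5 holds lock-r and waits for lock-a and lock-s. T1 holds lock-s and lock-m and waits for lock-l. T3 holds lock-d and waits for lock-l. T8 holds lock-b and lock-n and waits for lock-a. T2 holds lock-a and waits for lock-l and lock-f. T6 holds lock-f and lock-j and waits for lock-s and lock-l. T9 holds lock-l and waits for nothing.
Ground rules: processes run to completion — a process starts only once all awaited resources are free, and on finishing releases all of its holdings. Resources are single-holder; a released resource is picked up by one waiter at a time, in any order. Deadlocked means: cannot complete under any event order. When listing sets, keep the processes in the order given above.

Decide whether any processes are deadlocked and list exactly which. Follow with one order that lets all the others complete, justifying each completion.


The deadlocked set is empty.
Key observation: the wait relation is loop-free; peeling off processes with no waits unwinds the whole state.
The rest can finish in the order T9, T1, T3, T6, T2, T8, T5.
Step-by-step check:
  T9 waits on nothing -> runs at once and releases lock-l
  run T1 (all its waits — lock-l — are resolved); releases lock-s and lock-m
  run T3 (all its waits — lock-l — are resolved); releases lock-d
  run T6 (all its waits — lock-s and lock-l — are resolved); releases lock-f and lock-j
  run T2 (all its waits — lock-l and lock-f — are resolved); releases lock-a
  run T8 (all its waits — lock-a — are resolved); releases lock-b and lock-n
  run T5 (all its waits — lock-a and lock-s — are resolved); releases lock-r


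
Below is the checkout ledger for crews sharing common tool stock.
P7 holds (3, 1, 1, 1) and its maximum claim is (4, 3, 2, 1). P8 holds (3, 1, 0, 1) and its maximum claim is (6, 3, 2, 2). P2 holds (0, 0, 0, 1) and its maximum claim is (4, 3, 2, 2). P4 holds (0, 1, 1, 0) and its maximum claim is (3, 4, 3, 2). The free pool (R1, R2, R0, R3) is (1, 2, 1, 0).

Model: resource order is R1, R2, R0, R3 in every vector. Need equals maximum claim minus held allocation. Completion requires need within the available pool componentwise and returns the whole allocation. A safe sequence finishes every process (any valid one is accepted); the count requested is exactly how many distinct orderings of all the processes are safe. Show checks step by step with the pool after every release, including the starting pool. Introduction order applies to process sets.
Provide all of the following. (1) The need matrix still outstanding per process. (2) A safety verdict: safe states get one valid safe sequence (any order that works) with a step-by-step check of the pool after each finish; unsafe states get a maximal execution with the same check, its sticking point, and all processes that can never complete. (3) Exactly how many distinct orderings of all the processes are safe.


(1) Need matrix, components ordered R1, R2, R0, R3:
  P7: (1, 2, 1, 0)
  P8: (3, 2, 2, 1)
  P2: (4, 3, 2, 1)
  P4: (3, 3, 2, 2)
(2) SAFE, for example via the order P7, P8, P2, P4.
Key observation: the first exact fit in this order is P7 — it needs (1, 2, 1, 0) with (1, 2, 1, 0) free, meeting a requested resource to the last unit.
Step-by-step check:
  pool = (1, 2, 1, 0)
  P7: need (1, 2, 1, 0) fits (1, 2, 1, 0); releases (3, 1, 1, 1), pool now (4, 3, 2, 1)
  P8: need (3, 2, 2, 1) fits (4, 3, 2, 1); releases (3, 1, 0, 1), pool now (7, 4, 2, 2)
  P2: need (4, 3, 2, 1) fits (7, 4, 2, 2); releases (0, 0, 0, 1), pool now (7, 4, 2, 3)
  P4: need (3, 3, 2, 2) fits (7, 4, 2, 3); releases (0, 1, 1, 0), pool now (7, 5, 3, 3)
(3) The exact count: 4 of the possible complete orderings are safe sequences.
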